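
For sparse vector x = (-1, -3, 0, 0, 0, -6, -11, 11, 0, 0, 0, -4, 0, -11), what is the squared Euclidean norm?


Non-zero entries: [(0, -1), (1, -3), (5, -6), (6, -11), (7, 11), (11, -4), (13, -11)]
Squares: [1, 9, 36, 121, 121, 16, 121]
||x||_2^2 = sum = 425.

425


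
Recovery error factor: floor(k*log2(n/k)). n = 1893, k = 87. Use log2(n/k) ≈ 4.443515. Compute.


log2(n/k) = log2(1893/87) ≈ 4.443515.
k*log2(n/k) ≈ 87*4.443515 = 386.585805.
floor(386.585805) = 386.

386


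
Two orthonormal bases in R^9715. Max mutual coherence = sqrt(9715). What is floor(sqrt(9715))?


98^2 = 9604 <= 9715 < 9801 = 99^2, so 98 <= sqrt(9715) < 99.
floor(sqrt(9715)) = 98.

98


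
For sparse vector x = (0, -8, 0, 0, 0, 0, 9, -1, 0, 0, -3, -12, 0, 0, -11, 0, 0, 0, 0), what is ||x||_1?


Non-zero entries: [(1, -8), (6, 9), (7, -1), (10, -3), (11, -12), (14, -11)]
Absolute values: [8, 9, 1, 3, 12, 11]
||x||_1 = sum = 44.

44


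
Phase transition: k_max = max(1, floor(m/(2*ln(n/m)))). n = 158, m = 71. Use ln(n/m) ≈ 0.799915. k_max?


n/m = 158/71.
ln(n/m) ≈ 0.799915.
2*ln(n/m) ≈ 1.59983.
m/(2*ln(n/m)) ≈ 71/1.59983 ≈ 44.3797.
floor = 44.
k_max = max(1, 44) = 44.

44


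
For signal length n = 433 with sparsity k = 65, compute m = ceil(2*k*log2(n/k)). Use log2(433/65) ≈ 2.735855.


log2(n/k) = log2(433/65) ≈ 2.735855.
2*k*log2(n/k) ≈ 2*65*2.735855 = 355.66115.
m = ceil(355.66115) = 356.

356


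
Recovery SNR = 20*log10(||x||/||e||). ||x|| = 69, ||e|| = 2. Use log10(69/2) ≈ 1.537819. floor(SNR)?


||x||/||e|| = 69/2.
log10(69/2) ≈ 1.537819.
20*log10(||x||/||e||) ≈ 20*1.537819 = 30.75638.
floor(30.75638) = 30.

30


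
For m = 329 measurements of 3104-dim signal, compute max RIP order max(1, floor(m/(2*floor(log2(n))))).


floor(log2(3104)) = 11.
2*11 = 22.
m/(2*floor(log2(n))) = 329/22 ≈ 14.9545.
floor = 14.
k = max(1, 14) = 14.

14


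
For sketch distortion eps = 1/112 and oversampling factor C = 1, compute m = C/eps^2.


1/eps = 112.
(1/eps)^2 = 12544.
m = 1*12544 = 12544.

12544


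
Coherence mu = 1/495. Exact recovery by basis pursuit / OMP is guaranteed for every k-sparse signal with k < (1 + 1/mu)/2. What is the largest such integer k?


1/mu = 495.
1 + 1/mu = 496.
(1 + 1/mu)/2 = 248 is an integer and the inequality is strict, so k_max = 248 - 1 = 247.

247


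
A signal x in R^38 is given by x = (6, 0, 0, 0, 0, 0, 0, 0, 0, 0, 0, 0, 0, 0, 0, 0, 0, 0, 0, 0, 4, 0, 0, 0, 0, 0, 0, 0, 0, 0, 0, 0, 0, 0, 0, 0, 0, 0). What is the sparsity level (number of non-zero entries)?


Non-zero positions: [0, 20].
Sparsity = 2.

2


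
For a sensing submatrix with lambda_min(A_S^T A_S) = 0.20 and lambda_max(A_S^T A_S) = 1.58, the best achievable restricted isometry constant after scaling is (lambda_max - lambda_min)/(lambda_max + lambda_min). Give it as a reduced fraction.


lambda_max - lambda_min = 1.58 - 0.20 = 1.38.
lambda_max + lambda_min = 1.58 + 0.20 = 1.78.
delta = 1.38/1.78 = 138/178 = 69/89.

69/89


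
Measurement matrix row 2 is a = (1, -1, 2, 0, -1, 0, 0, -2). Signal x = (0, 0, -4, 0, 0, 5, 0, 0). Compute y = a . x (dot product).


Non-zero terms: ['2*-4', '0*5']
Products: [-8, 0]
y = sum = -8.

-8


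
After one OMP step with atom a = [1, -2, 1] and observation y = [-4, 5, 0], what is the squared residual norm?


a^T a = 6.
a^T y = -14.
coeff = -14/6 = -7/3.
||r||^2 = 25/3.

25/3


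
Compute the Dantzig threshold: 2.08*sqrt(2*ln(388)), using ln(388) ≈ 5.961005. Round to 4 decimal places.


ln(388) ≈ 5.961005.
2*ln(n) ≈ 11.92201.
sqrt(2*ln(n)) ≈ sqrt(11.92201) ≈ 3.452826.
threshold ≈ 2.08*3.452826 = 7.18187808 ≈ 7.1819.

7.1819


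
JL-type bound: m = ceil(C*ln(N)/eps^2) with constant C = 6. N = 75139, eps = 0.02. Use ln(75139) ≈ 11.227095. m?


ln(75139) ≈ 11.227095.
eps^2 = 0.02^2 = 0.0004.
C*ln(N)/eps^2 ≈ 6*11.227095/0.0004 ≈ 168406.425.
m = ceil(168406.425) = 168407.

168407


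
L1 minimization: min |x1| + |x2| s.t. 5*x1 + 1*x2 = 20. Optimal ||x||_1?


Axis intercepts:
  x1 = 4, x2 = 0: L1 = 4
  x1 = 0, x2 = 20: L1 = 20
x* = (4, 0)
||x*||_1 = 4.

4


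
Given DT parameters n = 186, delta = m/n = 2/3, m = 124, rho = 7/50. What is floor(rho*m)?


m = 2/3*186 = 124.
rho = 7/50.
rho*m = 7/50*124 = 17.36.
k = floor(17.36) = 17.

17


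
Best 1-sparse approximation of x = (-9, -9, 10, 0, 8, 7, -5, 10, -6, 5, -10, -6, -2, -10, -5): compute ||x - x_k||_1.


Sorted |x_i| descending: [10, 10, 10, 10, 9, 9, 8, 7, 6, 6, 5, 5, 5, 2, 0]
Keep top 1: [10]
Tail entries: [10, 10, 10, 9, 9, 8, 7, 6, 6, 5, 5, 5, 2, 0]
L1 error = sum of tail = 92.

92


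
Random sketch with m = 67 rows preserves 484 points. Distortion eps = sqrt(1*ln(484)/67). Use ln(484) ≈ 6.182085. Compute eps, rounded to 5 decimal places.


ln(484) ≈ 6.182085.
1*ln(N)/m ≈ 1*6.182085/67 ≈ 0.09226993.
eps = sqrt(0.09226993) ≈ 0.3037597 ≈ 0.30376.

0.30376


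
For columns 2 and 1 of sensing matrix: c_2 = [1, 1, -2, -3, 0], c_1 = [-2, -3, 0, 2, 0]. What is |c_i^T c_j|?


Inner product: 1*-2 + 1*-3 + -2*0 + -3*2 + 0*0
Products: [-2, -3, 0, -6, 0]
Sum = -11.
|dot| = 11.

11


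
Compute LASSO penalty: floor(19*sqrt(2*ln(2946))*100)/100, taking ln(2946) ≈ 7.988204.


ln(2946) ≈ 7.988204.
2*ln(n) ≈ 15.976408.
sqrt(2*ln(n)) ≈ sqrt(15.976408) ≈ 3.99705.
lambda ≈ 19*3.99705 = 75.94395.
floor(lambda*100)/100 = 75.94.

75.94


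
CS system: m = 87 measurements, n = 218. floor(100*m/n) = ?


100*m/n = 100*87/218 ≈ 39.9083.
floor = 39.

39


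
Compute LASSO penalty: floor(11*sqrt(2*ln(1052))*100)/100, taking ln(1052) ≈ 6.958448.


ln(1052) ≈ 6.958448.
2*ln(n) ≈ 13.916896.
sqrt(2*ln(n)) ≈ sqrt(13.916896) ≈ 3.730536.
lambda ≈ 11*3.730536 = 41.035896.
floor(lambda*100)/100 = 41.03.

41.03


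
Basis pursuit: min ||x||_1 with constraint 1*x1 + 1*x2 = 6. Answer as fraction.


Axis intercepts:
  x1 = 6, x2 = 0: L1 = 6
  x1 = 0, x2 = 6: L1 = 6
x* = (6, 0)
||x*||_1 = 6.

6


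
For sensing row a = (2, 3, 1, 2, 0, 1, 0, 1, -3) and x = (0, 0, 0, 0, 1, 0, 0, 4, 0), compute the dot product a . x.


Non-zero terms: ['0*1', '1*4']
Products: [0, 4]
y = sum = 4.

4


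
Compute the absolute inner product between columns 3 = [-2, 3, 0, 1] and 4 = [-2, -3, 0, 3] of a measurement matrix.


Inner product: -2*-2 + 3*-3 + 0*0 + 1*3
Products: [4, -9, 0, 3]
Sum = -2.
|dot| = 2.

2


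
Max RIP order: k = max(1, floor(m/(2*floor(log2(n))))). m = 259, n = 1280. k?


floor(log2(1280)) = 10.
2*10 = 20.
m/(2*floor(log2(n))) = 259/20 ≈ 12.95.
floor = 12.
k = max(1, 12) = 12.

12


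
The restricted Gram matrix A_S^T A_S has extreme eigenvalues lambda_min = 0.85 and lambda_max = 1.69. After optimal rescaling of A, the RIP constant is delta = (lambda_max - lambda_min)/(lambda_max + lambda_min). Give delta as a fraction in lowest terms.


lambda_max - lambda_min = 1.69 - 0.85 = 0.84.
lambda_max + lambda_min = 1.69 + 0.85 = 2.54.
delta = 0.84/2.54 = 84/254 = 42/127.

42/127


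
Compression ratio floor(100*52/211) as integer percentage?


100*m/n = 100*52/211 ≈ 24.6445.
floor = 24.

24


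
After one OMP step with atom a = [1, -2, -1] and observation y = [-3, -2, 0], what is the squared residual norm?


a^T a = 6.
a^T y = 1.
coeff = 1/6 = 1/6.
||r||^2 = 77/6.

77/6


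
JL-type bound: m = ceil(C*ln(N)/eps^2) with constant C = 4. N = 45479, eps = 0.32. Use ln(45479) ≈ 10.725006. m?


ln(45479) ≈ 10.725006.
eps^2 = 0.32^2 = 0.1024.
C*ln(N)/eps^2 ≈ 4*10.725006/0.1024 ≈ 418.9455.
m = ceil(418.9455) = 419.

419


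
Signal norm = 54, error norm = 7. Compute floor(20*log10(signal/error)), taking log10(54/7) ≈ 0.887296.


||x||/||e|| = 54/7.
log10(54/7) ≈ 0.887296.
20*log10(||x||/||e||) ≈ 20*0.887296 = 17.74592.
floor(17.74592) = 17.

17


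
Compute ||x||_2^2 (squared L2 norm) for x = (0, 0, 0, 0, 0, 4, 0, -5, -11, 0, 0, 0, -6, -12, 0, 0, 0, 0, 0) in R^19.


Non-zero entries: [(5, 4), (7, -5), (8, -11), (12, -6), (13, -12)]
Squares: [16, 25, 121, 36, 144]
||x||_2^2 = sum = 342.

342


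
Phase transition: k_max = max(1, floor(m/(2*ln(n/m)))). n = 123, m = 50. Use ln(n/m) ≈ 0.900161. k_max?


n/m = 123/50.
ln(n/m) ≈ 0.900161.
2*ln(n/m) ≈ 1.800322.
m/(2*ln(n/m)) ≈ 50/1.800322 ≈ 27.7728.
floor = 27.
k_max = max(1, 27) = 27.

27


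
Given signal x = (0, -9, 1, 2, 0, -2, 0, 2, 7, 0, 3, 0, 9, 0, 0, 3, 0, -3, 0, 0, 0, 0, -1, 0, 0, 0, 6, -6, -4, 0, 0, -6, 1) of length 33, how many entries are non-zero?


Non-zero positions: [1, 2, 3, 5, 7, 8, 10, 12, 15, 17, 22, 26, 27, 28, 31, 32].
Sparsity = 16.

16


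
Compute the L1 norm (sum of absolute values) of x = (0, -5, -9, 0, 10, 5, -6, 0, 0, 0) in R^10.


Non-zero entries: [(1, -5), (2, -9), (4, 10), (5, 5), (6, -6)]
Absolute values: [5, 9, 10, 5, 6]
||x||_1 = sum = 35.

35


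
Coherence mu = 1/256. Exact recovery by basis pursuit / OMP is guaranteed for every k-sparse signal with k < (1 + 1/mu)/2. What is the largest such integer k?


1/mu = 256.
1 + 1/mu = 257.
(1 + 1/mu)/2 = 128.5 is not an integer, so k_max = floor(128.5) = 128.

128


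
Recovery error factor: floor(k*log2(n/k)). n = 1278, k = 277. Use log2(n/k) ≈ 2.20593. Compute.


log2(n/k) = log2(1278/277) ≈ 2.20593.
k*log2(n/k) ≈ 277*2.20593 = 611.04261.
floor(611.04261) = 611.

611


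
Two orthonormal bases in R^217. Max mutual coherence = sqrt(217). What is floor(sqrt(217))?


14^2 = 196 <= 217 < 225 = 15^2, so 14 <= sqrt(217) < 15.
floor(sqrt(217)) = 14.

14


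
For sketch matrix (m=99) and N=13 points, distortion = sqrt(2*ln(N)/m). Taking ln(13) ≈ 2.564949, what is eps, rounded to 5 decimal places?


ln(13) ≈ 2.564949.
2*ln(N)/m ≈ 2*2.564949/99 ≈ 0.05181715.
eps = sqrt(0.05181715) ≈ 0.2276338 ≈ 0.22763.

0.22763


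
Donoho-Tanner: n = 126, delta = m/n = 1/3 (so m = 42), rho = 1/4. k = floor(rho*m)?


m = 1/3*126 = 42.
rho = 1/4.
rho*m = 1/4*42 = 10.5.
k = floor(10.5) = 10.

10


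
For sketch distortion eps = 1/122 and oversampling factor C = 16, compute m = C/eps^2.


1/eps = 122.
(1/eps)^2 = 14884.
m = 16*14884 = 238144.

238144


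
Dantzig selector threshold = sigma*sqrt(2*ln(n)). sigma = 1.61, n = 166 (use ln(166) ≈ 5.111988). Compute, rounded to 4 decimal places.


ln(166) ≈ 5.111988.
2*ln(n) ≈ 10.223976.
sqrt(2*ln(n)) ≈ sqrt(10.223976) ≈ 3.197495.
threshold ≈ 1.61*3.197495 = 5.14796695 ≈ 5.1480.

5.1480


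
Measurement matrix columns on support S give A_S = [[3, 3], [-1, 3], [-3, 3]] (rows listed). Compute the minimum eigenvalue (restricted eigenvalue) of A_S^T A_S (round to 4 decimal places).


A_S^T A_S = [[19, -3], [-3, 27]].
trace = 46.
det = 504.
disc = trace^2 - 4*det = 2116 - 4*504 = 100.
sqrt(100) = 10.
lam_min = (46 - 10)/2 = 18 = 18.0000.

18.0000


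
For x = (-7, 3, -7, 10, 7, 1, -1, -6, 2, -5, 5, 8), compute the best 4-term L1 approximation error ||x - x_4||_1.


Sorted |x_i| descending: [10, 8, 7, 7, 7, 6, 5, 5, 3, 2, 1, 1]
Keep top 4: [10, 8, 7, 7]
Tail entries: [7, 6, 5, 5, 3, 2, 1, 1]
L1 error = sum of tail = 30.

30


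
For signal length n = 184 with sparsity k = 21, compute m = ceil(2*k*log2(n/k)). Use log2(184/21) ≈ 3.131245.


log2(n/k) = log2(184/21) ≈ 3.131245.
2*k*log2(n/k) ≈ 2*21*3.131245 = 131.51229.
m = ceil(131.51229) = 132.

132


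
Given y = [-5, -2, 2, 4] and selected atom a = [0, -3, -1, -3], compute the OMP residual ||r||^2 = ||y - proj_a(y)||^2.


a^T a = 19.
a^T y = -8.
coeff = -8/19 = -8/19.
||r||^2 = 867/19.

867/19


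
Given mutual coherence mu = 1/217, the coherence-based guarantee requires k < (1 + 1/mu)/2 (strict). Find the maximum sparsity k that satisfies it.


1/mu = 217.
1 + 1/mu = 218.
(1 + 1/mu)/2 = 109 is an integer and the inequality is strict, so k_max = 109 - 1 = 108.

108


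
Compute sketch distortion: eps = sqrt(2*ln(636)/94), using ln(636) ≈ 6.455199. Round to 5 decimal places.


ln(636) ≈ 6.455199.
2*ln(N)/m ≈ 2*6.455199/94 ≈ 0.13734466.
eps = sqrt(0.13734466) ≈ 0.3706004 ≈ 0.37060.

0.37060


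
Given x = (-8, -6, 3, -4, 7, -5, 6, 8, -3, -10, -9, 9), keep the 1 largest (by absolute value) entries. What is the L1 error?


Sorted |x_i| descending: [10, 9, 9, 8, 8, 7, 6, 6, 5, 4, 3, 3]
Keep top 1: [10]
Tail entries: [9, 9, 8, 8, 7, 6, 6, 5, 4, 3, 3]
L1 error = sum of tail = 68.

68


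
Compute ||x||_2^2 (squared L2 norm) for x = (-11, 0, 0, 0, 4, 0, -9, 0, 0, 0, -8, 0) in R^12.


Non-zero entries: [(0, -11), (4, 4), (6, -9), (10, -8)]
Squares: [121, 16, 81, 64]
||x||_2^2 = sum = 282.

282


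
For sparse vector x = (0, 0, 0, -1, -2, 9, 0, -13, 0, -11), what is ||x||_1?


Non-zero entries: [(3, -1), (4, -2), (5, 9), (7, -13), (9, -11)]
Absolute values: [1, 2, 9, 13, 11]
||x||_1 = sum = 36.

36


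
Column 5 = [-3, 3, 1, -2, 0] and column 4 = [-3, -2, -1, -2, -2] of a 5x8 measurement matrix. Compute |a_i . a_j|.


Inner product: -3*-3 + 3*-2 + 1*-1 + -2*-2 + 0*-2
Products: [9, -6, -1, 4, 0]
Sum = 6.
|dot| = 6.

6


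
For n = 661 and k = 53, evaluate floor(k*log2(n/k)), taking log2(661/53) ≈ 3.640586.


log2(n/k) = log2(661/53) ≈ 3.640586.
k*log2(n/k) ≈ 53*3.640586 = 192.951058.
floor(192.951058) = 192.

192


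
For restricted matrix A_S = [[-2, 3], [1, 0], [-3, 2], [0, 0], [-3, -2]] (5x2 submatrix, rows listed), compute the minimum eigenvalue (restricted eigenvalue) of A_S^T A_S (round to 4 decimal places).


A_S^T A_S = [[23, -6], [-6, 17]].
trace = 40.
det = 355.
disc = trace^2 - 4*det = 1600 - 4*355 = 180.
sqrt(180) ≈ 13.416408.
lam_min = (40 - sqrt(180))/2 ≈ (40 - 13.416408)/2 = 13.291796 ≈ 13.2918.

13.2918


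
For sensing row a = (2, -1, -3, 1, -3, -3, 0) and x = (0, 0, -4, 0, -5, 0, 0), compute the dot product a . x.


Non-zero terms: ['-3*-4', '-3*-5']
Products: [12, 15]
y = sum = 27.

27


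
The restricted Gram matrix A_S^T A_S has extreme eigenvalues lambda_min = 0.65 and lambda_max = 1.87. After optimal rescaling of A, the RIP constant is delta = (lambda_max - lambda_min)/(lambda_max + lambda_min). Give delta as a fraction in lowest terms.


lambda_max - lambda_min = 1.87 - 0.65 = 1.22.
lambda_max + lambda_min = 1.87 + 0.65 = 2.52.
delta = 1.22/2.52 = 122/252 = 61/126.

61/126


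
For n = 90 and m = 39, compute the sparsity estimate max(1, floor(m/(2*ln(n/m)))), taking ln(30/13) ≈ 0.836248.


n/m = 90/39 = 30/13.
ln(n/m) ≈ 0.836248.
2*ln(n/m) ≈ 1.672496.
m/(2*ln(n/m)) ≈ 39/1.672496 ≈ 23.3184.
floor = 23.
k_max = max(1, 23) = 23.

23


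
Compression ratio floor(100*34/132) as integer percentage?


100*m/n = 100*34/132 ≈ 25.7576.
floor = 25.

25


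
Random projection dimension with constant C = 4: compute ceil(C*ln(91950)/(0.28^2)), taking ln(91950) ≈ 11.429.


ln(91950) ≈ 11.429.
eps^2 = 0.28^2 = 0.0784.
C*ln(N)/eps^2 ≈ 4*11.429/0.0784 ≈ 583.1122.
m = ceil(583.1122) = 584.

584


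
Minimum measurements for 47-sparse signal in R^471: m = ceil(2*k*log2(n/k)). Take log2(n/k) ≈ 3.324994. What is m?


log2(n/k) = log2(471/47) ≈ 3.324994.
2*k*log2(n/k) ≈ 2*47*3.324994 = 312.549436.
m = ceil(312.549436) = 313.

313


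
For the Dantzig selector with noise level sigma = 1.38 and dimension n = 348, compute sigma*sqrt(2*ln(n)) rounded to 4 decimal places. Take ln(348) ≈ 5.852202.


ln(348) ≈ 5.852202.
2*ln(n) ≈ 11.704404.
sqrt(2*ln(n)) ≈ sqrt(11.704404) ≈ 3.42117.
threshold ≈ 1.38*3.42117 = 4.7212146 ≈ 4.7212.

4.7212


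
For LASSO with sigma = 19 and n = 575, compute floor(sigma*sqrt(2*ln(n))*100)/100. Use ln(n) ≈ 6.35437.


ln(575) ≈ 6.35437.
2*ln(n) ≈ 12.70874.
sqrt(2*ln(n)) ≈ sqrt(12.70874) ≈ 3.564932.
lambda ≈ 19*3.564932 = 67.733708.
floor(lambda*100)/100 = 67.73.

67.73


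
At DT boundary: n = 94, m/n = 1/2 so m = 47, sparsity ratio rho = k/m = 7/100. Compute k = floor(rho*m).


m = 1/2*94 = 47.
rho = 7/100.
rho*m = 7/100*47 = 3.29.
k = floor(3.29) = 3.

3


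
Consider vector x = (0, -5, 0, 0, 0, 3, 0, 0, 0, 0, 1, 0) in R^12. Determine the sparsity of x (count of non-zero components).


Non-zero positions: [1, 5, 10].
Sparsity = 3.

3


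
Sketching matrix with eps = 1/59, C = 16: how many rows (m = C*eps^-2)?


1/eps = 59.
(1/eps)^2 = 3481.
m = 16*3481 = 55696.

55696


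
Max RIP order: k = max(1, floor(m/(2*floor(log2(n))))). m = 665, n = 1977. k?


floor(log2(1977)) = 10.
2*10 = 20.
m/(2*floor(log2(n))) = 665/20 ≈ 33.25.
floor = 33.
k = max(1, 33) = 33.

33


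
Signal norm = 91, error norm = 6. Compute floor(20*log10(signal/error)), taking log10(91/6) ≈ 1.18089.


||x||/||e|| = 91/6.
log10(91/6) ≈ 1.18089.
20*log10(||x||/||e||) ≈ 20*1.18089 = 23.6178.
floor(23.6178) = 23.

23


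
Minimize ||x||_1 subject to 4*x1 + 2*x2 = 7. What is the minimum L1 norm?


Axis intercepts:
  x1 = 7/4, x2 = 0: L1 = 7/4
  x1 = 0, x2 = 7/2: L1 = 7/2
x* = (7/4, 0)
||x*||_1 = 7/4.

7/4


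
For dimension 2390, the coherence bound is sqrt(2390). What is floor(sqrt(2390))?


48^2 = 2304 <= 2390 < 2401 = 49^2, so 48 <= sqrt(2390) < 49.
floor(sqrt(2390)) = 48.

48


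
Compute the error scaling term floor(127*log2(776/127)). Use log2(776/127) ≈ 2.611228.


log2(n/k) = log2(776/127) ≈ 2.611228.
k*log2(n/k) ≈ 127*2.611228 = 331.625956.
floor(331.625956) = 331.

331


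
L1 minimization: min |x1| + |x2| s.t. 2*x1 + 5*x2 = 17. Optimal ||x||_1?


Axis intercepts:
  x1 = 17/2, x2 = 0: L1 = 17/2
  x1 = 0, x2 = 17/5: L1 = 17/5
x* = (0, 17/5)
||x*||_1 = 17/5.

17/5


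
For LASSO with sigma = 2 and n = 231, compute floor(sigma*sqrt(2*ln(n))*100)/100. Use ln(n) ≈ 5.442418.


ln(231) ≈ 5.442418.
2*ln(n) ≈ 10.884836.
sqrt(2*ln(n)) ≈ sqrt(10.884836) ≈ 3.299217.
lambda ≈ 2*3.299217 = 6.598434.
floor(lambda*100)/100 = 6.59.

6.59


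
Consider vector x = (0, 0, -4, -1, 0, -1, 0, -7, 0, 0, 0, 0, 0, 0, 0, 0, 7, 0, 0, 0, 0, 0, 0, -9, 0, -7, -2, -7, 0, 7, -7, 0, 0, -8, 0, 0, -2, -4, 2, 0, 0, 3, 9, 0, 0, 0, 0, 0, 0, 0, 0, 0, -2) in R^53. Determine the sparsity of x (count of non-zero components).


Non-zero positions: [2, 3, 5, 7, 16, 23, 25, 26, 27, 29, 30, 33, 36, 37, 38, 41, 42, 52].
Sparsity = 18.

18


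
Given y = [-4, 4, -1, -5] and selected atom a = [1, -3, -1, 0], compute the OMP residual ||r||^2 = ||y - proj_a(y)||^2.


a^T a = 11.
a^T y = -15.
coeff = -15/11 = -15/11.
||r||^2 = 413/11.

413/11


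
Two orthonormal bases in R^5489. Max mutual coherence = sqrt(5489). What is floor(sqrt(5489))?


74^2 = 5476 <= 5489 < 5625 = 75^2, so 74 <= sqrt(5489) < 75.
floor(sqrt(5489)) = 74.

74


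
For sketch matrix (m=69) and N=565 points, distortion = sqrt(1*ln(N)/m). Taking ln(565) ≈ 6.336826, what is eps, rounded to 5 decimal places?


ln(565) ≈ 6.336826.
1*ln(N)/m ≈ 1*6.336826/69 ≈ 0.09183806.
eps = sqrt(0.09183806) ≈ 0.303048 ≈ 0.30305.

0.30305


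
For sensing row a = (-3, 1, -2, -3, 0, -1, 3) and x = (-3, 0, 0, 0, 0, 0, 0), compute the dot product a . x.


Non-zero terms: ['-3*-3']
Products: [9]
y = sum = 9.

9


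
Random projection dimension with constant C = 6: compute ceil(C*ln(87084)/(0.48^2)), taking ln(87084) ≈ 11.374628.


ln(87084) ≈ 11.374628.
eps^2 = 0.48^2 = 0.2304.
C*ln(N)/eps^2 ≈ 6*11.374628/0.2304 ≈ 296.2143.
m = ceil(296.2143) = 297.

297


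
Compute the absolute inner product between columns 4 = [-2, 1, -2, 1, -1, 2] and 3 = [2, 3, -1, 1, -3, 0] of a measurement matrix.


Inner product: -2*2 + 1*3 + -2*-1 + 1*1 + -1*-3 + 2*0
Products: [-4, 3, 2, 1, 3, 0]
Sum = 5.
|dot| = 5.

5


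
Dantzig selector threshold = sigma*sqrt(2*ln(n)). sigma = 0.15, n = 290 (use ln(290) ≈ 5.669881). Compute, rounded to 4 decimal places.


ln(290) ≈ 5.669881.
2*ln(n) ≈ 11.339762.
sqrt(2*ln(n)) ≈ sqrt(11.339762) ≈ 3.367456.
threshold ≈ 0.15*3.367456 = 0.5051184 ≈ 0.5051.

0.5051


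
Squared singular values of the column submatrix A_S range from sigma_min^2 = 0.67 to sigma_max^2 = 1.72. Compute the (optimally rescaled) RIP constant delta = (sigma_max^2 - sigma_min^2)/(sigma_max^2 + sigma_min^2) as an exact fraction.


lambda_max - lambda_min = 1.72 - 0.67 = 1.05.
lambda_max + lambda_min = 1.72 + 0.67 = 2.39.
delta = 1.05/2.39 = 105/239.

105/239


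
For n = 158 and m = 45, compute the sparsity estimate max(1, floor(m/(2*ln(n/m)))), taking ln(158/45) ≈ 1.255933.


n/m = 158/45.
ln(n/m) ≈ 1.255933.
2*ln(n/m) ≈ 2.511866.
m/(2*ln(n/m)) ≈ 45/2.511866 ≈ 17.915.
floor = 17.
k_max = max(1, 17) = 17.

17


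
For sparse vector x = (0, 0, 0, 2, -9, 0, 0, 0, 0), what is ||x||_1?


Non-zero entries: [(3, 2), (4, -9)]
Absolute values: [2, 9]
||x||_1 = sum = 11.

11


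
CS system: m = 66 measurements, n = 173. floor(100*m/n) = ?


100*m/n = 100*66/173 ≈ 38.1503.
floor = 38.

38


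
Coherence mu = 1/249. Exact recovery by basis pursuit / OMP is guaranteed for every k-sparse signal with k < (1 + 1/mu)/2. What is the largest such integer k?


1/mu = 249.
1 + 1/mu = 250.
(1 + 1/mu)/2 = 125 is an integer and the inequality is strict, so k_max = 125 - 1 = 124.

124


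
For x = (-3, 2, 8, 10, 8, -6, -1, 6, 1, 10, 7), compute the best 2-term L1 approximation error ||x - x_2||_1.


Sorted |x_i| descending: [10, 10, 8, 8, 7, 6, 6, 3, 2, 1, 1]
Keep top 2: [10, 10]
Tail entries: [8, 8, 7, 6, 6, 3, 2, 1, 1]
L1 error = sum of tail = 42.

42


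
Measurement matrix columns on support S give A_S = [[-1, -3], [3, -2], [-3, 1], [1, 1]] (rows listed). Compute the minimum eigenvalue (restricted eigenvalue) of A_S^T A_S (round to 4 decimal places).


A_S^T A_S = [[20, -5], [-5, 15]].
trace = 35.
det = 275.
disc = trace^2 - 4*det = 1225 - 4*275 = 125.
sqrt(125) ≈ 11.180340.
lam_min = (35 - sqrt(125))/2 ≈ (35 - 11.180340)/2 = 11.90983 ≈ 11.9098.

11.9098


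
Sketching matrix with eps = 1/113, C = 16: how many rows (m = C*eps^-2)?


1/eps = 113.
(1/eps)^2 = 12769.
m = 16*12769 = 204304.

204304


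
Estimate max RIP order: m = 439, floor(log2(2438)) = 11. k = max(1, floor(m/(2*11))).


floor(log2(2438)) = 11.
2*11 = 22.
m/(2*floor(log2(n))) = 439/22 ≈ 19.9545.
floor = 19.
k = max(1, 19) = 19.

19


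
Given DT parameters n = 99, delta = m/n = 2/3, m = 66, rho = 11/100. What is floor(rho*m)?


m = 2/3*99 = 66.
rho = 11/100.
rho*m = 11/100*66 = 7.26.
k = floor(7.26) = 7.

7


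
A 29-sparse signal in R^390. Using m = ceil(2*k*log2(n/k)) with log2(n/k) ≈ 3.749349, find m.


log2(n/k) = log2(390/29) ≈ 3.749349.
2*k*log2(n/k) ≈ 2*29*3.749349 = 217.462242.
m = ceil(217.462242) = 218.

218


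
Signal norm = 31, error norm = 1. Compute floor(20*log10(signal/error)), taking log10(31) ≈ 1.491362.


||x||/||e|| = 31/1 = 31.
log10(31) ≈ 1.491362.
20*log10(||x||/||e||) ≈ 20*1.491362 = 29.82724.
floor(29.82724) = 29.

29


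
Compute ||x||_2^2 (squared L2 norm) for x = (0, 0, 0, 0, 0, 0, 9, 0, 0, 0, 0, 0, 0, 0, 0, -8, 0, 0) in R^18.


Non-zero entries: [(6, 9), (15, -8)]
Squares: [81, 64]
||x||_2^2 = sum = 145.

145


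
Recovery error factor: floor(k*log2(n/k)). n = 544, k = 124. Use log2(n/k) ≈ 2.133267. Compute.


log2(n/k) = log2(544/124) ≈ 2.133267.
k*log2(n/k) ≈ 124*2.133267 = 264.525108.
floor(264.525108) = 264.

264


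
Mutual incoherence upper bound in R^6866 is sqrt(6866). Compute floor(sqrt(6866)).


82^2 = 6724 <= 6866 < 6889 = 83^2, so 82 <= sqrt(6866) < 83.
floor(sqrt(6866)) = 82.

82


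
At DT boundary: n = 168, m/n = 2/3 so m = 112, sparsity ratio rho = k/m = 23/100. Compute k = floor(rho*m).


m = 2/3*168 = 112.
rho = 23/100.
rho*m = 23/100*112 = 25.76.
k = floor(25.76) = 25.

25


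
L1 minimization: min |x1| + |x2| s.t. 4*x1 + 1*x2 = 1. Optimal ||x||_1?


Axis intercepts:
  x1 = 1/4, x2 = 0: L1 = 1/4
  x1 = 0, x2 = 1: L1 = 1
x* = (1/4, 0)
||x*||_1 = 1/4.

1/4


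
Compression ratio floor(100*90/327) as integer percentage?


100*m/n = 100*90/327 ≈ 27.5229.
floor = 27.

27


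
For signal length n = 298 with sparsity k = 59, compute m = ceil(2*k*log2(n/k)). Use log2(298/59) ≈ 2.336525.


log2(n/k) = log2(298/59) ≈ 2.336525.
2*k*log2(n/k) ≈ 2*59*2.336525 = 275.70995.
m = ceil(275.70995) = 276.

276


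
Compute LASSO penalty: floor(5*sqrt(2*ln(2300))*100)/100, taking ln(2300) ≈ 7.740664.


ln(2300) ≈ 7.740664.
2*ln(n) ≈ 15.481328.
sqrt(2*ln(n)) ≈ sqrt(15.481328) ≈ 3.934632.
lambda ≈ 5*3.934632 = 19.67316.
floor(lambda*100)/100 = 19.67.

19.67


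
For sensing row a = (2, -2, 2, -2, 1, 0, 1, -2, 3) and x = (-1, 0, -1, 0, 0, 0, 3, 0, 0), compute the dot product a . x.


Non-zero terms: ['2*-1', '2*-1', '1*3']
Products: [-2, -2, 3]
y = sum = -1.

-1


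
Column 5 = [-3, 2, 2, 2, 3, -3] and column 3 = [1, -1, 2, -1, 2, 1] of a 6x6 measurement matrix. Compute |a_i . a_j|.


Inner product: -3*1 + 2*-1 + 2*2 + 2*-1 + 3*2 + -3*1
Products: [-3, -2, 4, -2, 6, -3]
Sum = 0.
|dot| = 0.

0


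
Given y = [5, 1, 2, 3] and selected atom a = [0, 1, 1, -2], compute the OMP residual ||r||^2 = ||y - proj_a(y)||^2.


a^T a = 6.
a^T y = -3.
coeff = -3/6 = -1/2.
||r||^2 = 75/2.

75/2


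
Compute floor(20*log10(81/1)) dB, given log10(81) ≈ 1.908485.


||x||/||e|| = 81/1 = 81.
log10(81) ≈ 1.908485.
20*log10(||x||/||e||) ≈ 20*1.908485 = 38.1697.
floor(38.1697) = 38.

38


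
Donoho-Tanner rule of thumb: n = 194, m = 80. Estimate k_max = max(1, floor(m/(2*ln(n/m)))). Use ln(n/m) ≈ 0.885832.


n/m = 194/80 = 97/40.
ln(n/m) ≈ 0.885832.
2*ln(n/m) ≈ 1.771664.
m/(2*ln(n/m)) ≈ 80/1.771664 ≈ 45.1553.
floor = 45.
k_max = max(1, 45) = 45.

45


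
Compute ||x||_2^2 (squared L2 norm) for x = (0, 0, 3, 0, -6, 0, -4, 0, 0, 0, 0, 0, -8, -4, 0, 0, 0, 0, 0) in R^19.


Non-zero entries: [(2, 3), (4, -6), (6, -4), (12, -8), (13, -4)]
Squares: [9, 36, 16, 64, 16]
||x||_2^2 = sum = 141.

141


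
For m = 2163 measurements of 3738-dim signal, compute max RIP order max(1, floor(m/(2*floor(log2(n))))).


floor(log2(3738)) = 11.
2*11 = 22.
m/(2*floor(log2(n))) = 2163/22 ≈ 98.3182.
floor = 98.
k = max(1, 98) = 98.

98


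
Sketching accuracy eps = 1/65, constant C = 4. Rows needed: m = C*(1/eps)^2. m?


1/eps = 65.
(1/eps)^2 = 4225.
m = 4*4225 = 16900.

16900


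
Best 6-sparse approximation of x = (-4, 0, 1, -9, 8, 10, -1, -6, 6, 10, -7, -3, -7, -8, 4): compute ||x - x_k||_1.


Sorted |x_i| descending: [10, 10, 9, 8, 8, 7, 7, 6, 6, 4, 4, 3, 1, 1, 0]
Keep top 6: [10, 10, 9, 8, 8, 7]
Tail entries: [7, 6, 6, 4, 4, 3, 1, 1, 0]
L1 error = sum of tail = 32.

32


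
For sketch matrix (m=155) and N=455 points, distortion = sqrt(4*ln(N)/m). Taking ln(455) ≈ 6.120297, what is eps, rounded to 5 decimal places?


ln(455) ≈ 6.120297.
4*ln(N)/m ≈ 4*6.120297/155 ≈ 0.15794315.
eps = sqrt(0.15794315) ≈ 0.3974206 ≈ 0.39742.

0.39742


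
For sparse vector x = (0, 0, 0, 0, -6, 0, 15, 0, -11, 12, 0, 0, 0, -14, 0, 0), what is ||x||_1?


Non-zero entries: [(4, -6), (6, 15), (8, -11), (9, 12), (13, -14)]
Absolute values: [6, 15, 11, 12, 14]
||x||_1 = sum = 58.

58


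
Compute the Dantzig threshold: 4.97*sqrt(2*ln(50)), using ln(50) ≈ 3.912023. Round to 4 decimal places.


ln(50) ≈ 3.912023.
2*ln(n) ≈ 7.824046.
sqrt(2*ln(n)) ≈ sqrt(7.824046) ≈ 2.79715.
threshold ≈ 4.97*2.79715 = 13.9018355 ≈ 13.9018.

13.9018


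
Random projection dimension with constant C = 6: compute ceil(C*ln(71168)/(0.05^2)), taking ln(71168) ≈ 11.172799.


ln(71168) ≈ 11.172799.
eps^2 = 0.05^2 = 0.0025.
C*ln(N)/eps^2 ≈ 6*11.172799/0.0025 ≈ 26814.7176.
m = ceil(26814.7176) = 26815.

26815


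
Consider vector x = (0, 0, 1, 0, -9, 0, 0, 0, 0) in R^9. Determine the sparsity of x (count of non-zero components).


Non-zero positions: [2, 4].
Sparsity = 2.

2


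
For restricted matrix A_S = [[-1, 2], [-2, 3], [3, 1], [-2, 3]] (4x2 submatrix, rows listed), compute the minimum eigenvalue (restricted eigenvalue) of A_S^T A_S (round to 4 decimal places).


A_S^T A_S = [[18, -11], [-11, 23]].
trace = 41.
det = 293.
disc = trace^2 - 4*det = 1681 - 4*293 = 509.
sqrt(509) ≈ 22.561028.
lam_min = (41 - sqrt(509))/2 ≈ (41 - 22.561028)/2 = 9.219486 ≈ 9.2195.

9.2195


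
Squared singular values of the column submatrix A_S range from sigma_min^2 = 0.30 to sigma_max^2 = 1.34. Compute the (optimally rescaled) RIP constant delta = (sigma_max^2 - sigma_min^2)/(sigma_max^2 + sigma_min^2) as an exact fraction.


lambda_max - lambda_min = 1.34 - 0.30 = 1.04.
lambda_max + lambda_min = 1.34 + 0.30 = 1.64.
delta = 1.04/1.64 = 104/164 = 26/41.

26/41


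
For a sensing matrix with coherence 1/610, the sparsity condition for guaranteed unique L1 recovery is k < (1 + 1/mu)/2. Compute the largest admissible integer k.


1/mu = 610.
1 + 1/mu = 611.
(1 + 1/mu)/2 = 305.5 is not an integer, so k_max = floor(305.5) = 305.

305


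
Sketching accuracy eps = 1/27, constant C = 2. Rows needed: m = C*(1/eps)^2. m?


1/eps = 27.
(1/eps)^2 = 729.
m = 2*729 = 1458.

1458


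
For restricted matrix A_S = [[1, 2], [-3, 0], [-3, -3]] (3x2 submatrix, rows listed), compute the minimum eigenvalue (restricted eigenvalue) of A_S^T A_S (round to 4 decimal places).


A_S^T A_S = [[19, 11], [11, 13]].
trace = 32.
det = 126.
disc = trace^2 - 4*det = 1024 - 4*126 = 520.
sqrt(520) ≈ 22.803509.
lam_min = (32 - sqrt(520))/2 ≈ (32 - 22.803509)/2 = 4.5982455 ≈ 4.5982.

4.5982


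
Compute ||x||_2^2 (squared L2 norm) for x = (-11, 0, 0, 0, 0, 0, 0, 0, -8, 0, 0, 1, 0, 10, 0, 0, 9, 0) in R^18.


Non-zero entries: [(0, -11), (8, -8), (11, 1), (13, 10), (16, 9)]
Squares: [121, 64, 1, 100, 81]
||x||_2^2 = sum = 367.

367


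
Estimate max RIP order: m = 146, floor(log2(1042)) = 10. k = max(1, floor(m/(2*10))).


floor(log2(1042)) = 10.
2*10 = 20.
m/(2*floor(log2(n))) = 146/20 ≈ 7.3.
floor = 7.
k = max(1, 7) = 7.

7


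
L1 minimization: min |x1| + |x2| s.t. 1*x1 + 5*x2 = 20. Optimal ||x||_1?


Axis intercepts:
  x1 = 20, x2 = 0: L1 = 20
  x1 = 0, x2 = 4: L1 = 4
x* = (0, 4)
||x*||_1 = 4.

4


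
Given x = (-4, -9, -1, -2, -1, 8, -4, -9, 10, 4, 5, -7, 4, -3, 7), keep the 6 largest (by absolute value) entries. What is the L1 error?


Sorted |x_i| descending: [10, 9, 9, 8, 7, 7, 5, 4, 4, 4, 4, 3, 2, 1, 1]
Keep top 6: [10, 9, 9, 8, 7, 7]
Tail entries: [5, 4, 4, 4, 4, 3, 2, 1, 1]
L1 error = sum of tail = 28.

28


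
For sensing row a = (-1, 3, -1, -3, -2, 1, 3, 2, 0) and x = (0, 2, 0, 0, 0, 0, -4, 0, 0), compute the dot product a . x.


Non-zero terms: ['3*2', '3*-4']
Products: [6, -12]
y = sum = -6.

-6


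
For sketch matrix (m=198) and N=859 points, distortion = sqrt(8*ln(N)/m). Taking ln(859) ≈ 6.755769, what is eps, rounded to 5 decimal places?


ln(859) ≈ 6.755769.
8*ln(N)/m ≈ 8*6.755769/198 ≈ 0.27296036.
eps = sqrt(0.27296036) ≈ 0.5224561 ≈ 0.52246.

0.52246


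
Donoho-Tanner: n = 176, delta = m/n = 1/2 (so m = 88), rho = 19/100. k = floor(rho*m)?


m = 1/2*176 = 88.
rho = 19/100.
rho*m = 19/100*88 = 16.72.
k = floor(16.72) = 16.

16


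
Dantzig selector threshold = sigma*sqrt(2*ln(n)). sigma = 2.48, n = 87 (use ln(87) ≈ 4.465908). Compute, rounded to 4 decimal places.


ln(87) ≈ 4.465908.
2*ln(n) ≈ 8.931816.
sqrt(2*ln(n)) ≈ sqrt(8.931816) ≈ 2.988614.
threshold ≈ 2.48*2.988614 = 7.41176272 ≈ 7.4118.

7.4118


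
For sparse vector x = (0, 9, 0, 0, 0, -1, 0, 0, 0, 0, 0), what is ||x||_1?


Non-zero entries: [(1, 9), (5, -1)]
Absolute values: [9, 1]
||x||_1 = sum = 10.

10


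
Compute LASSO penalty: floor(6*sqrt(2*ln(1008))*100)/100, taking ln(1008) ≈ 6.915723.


ln(1008) ≈ 6.915723.
2*ln(n) ≈ 13.831446.
sqrt(2*ln(n)) ≈ sqrt(13.831446) ≈ 3.719065.
lambda ≈ 6*3.719065 = 22.31439.
floor(lambda*100)/100 = 22.31.

22.31


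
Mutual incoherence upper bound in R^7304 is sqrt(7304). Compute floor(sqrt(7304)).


85^2 = 7225 <= 7304 < 7396 = 86^2, so 85 <= sqrt(7304) < 86.
floor(sqrt(7304)) = 85.

85


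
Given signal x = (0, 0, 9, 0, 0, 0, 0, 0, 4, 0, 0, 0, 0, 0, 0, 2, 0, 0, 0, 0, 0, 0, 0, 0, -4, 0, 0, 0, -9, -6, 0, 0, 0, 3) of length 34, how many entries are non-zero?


Non-zero positions: [2, 8, 15, 24, 28, 29, 33].
Sparsity = 7.

7


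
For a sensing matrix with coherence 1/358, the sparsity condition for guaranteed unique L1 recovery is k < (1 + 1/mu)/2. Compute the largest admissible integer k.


1/mu = 358.
1 + 1/mu = 359.
(1 + 1/mu)/2 = 179.5 is not an integer, so k_max = floor(179.5) = 179.

179


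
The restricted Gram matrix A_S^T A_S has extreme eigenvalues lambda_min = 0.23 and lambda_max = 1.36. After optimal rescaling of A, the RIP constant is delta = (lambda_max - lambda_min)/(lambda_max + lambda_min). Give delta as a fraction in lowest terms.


lambda_max - lambda_min = 1.36 - 0.23 = 1.13.
lambda_max + lambda_min = 1.36 + 0.23 = 1.59.
delta = 1.13/1.59 = 113/159.

113/159


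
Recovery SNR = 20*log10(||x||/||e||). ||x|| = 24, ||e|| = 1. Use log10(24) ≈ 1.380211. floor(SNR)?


||x||/||e|| = 24/1 = 24.
log10(24) ≈ 1.380211.
20*log10(||x||/||e||) ≈ 20*1.380211 = 27.60422.
floor(27.60422) = 27.

27


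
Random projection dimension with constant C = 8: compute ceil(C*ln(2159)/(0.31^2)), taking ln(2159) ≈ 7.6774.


ln(2159) ≈ 7.6774.
eps^2 = 0.31^2 = 0.0961.
C*ln(N)/eps^2 ≈ 8*7.6774/0.0961 ≈ 639.1176.
m = ceil(639.1176) = 640.

640


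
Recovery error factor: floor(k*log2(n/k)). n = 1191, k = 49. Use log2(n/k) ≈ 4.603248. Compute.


log2(n/k) = log2(1191/49) ≈ 4.603248.
k*log2(n/k) ≈ 49*4.603248 = 225.559152.
floor(225.559152) = 225.

225


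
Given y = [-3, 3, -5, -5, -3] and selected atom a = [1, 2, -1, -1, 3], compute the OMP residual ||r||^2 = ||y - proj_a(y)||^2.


a^T a = 16.
a^T y = 4.
coeff = 4/16 = 1/4.
||r||^2 = 76.

76


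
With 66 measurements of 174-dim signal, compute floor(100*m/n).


100*m/n = 100*66/174 ≈ 37.931.
floor = 37.

37


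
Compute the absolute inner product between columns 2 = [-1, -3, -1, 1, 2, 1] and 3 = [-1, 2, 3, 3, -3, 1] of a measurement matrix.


Inner product: -1*-1 + -3*2 + -1*3 + 1*3 + 2*-3 + 1*1
Products: [1, -6, -3, 3, -6, 1]
Sum = -10.
|dot| = 10.

10


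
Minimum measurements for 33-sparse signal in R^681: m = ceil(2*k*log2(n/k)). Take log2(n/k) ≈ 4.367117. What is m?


log2(n/k) = log2(681/33) ≈ 4.367117.
2*k*log2(n/k) ≈ 2*33*4.367117 = 288.229722.
m = ceil(288.229722) = 289.

289


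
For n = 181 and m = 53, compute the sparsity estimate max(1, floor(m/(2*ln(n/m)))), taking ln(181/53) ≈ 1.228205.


n/m = 181/53.
ln(n/m) ≈ 1.228205.
2*ln(n/m) ≈ 2.45641.
m/(2*ln(n/m)) ≈ 53/2.45641 ≈ 21.5762.
floor = 21.
k_max = max(1, 21) = 21.

21


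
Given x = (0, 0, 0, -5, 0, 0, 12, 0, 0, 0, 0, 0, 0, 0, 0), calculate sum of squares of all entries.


Non-zero entries: [(3, -5), (6, 12)]
Squares: [25, 144]
||x||_2^2 = sum = 169.

169


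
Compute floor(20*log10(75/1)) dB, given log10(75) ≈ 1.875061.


||x||/||e|| = 75/1 = 75.
log10(75) ≈ 1.875061.
20*log10(||x||/||e||) ≈ 20*1.875061 = 37.50122.
floor(37.50122) = 37.

37


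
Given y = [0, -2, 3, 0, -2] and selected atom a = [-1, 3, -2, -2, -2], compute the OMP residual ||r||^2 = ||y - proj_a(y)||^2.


a^T a = 22.
a^T y = -8.
coeff = -8/22 = -4/11.
||r||^2 = 155/11.

155/11


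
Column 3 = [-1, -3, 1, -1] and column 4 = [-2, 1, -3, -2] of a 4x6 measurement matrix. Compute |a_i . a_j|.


Inner product: -1*-2 + -3*1 + 1*-3 + -1*-2
Products: [2, -3, -3, 2]
Sum = -2.
|dot| = 2.

2


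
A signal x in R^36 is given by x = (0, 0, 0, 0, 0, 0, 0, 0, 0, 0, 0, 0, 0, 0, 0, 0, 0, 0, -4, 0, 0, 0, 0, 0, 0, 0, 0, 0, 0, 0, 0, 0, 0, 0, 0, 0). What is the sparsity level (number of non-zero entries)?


Non-zero positions: [18].
Sparsity = 1.

1


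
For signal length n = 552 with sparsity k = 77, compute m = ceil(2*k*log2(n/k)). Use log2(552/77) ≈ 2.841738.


log2(n/k) = log2(552/77) ≈ 2.841738.
2*k*log2(n/k) ≈ 2*77*2.841738 = 437.627652.
m = ceil(437.627652) = 438.

438


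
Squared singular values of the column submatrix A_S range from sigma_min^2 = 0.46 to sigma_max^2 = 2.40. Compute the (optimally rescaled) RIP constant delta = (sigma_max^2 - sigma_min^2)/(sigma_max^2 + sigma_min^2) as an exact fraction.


lambda_max - lambda_min = 2.40 - 0.46 = 1.94.
lambda_max + lambda_min = 2.40 + 0.46 = 2.86.
delta = 1.94/2.86 = 194/286 = 97/143.

97/143


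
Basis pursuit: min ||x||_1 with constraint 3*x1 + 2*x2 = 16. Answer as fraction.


Axis intercepts:
  x1 = 16/3, x2 = 0: L1 = 16/3
  x1 = 0, x2 = 8: L1 = 8
x* = (16/3, 0)
||x*||_1 = 16/3.

16/3


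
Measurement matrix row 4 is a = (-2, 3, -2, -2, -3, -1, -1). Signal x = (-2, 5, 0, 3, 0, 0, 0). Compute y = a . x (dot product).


Non-zero terms: ['-2*-2', '3*5', '-2*3']
Products: [4, 15, -6]
y = sum = 13.

13


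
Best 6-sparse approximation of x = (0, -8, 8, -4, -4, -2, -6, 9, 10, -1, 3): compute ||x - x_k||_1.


Sorted |x_i| descending: [10, 9, 8, 8, 6, 4, 4, 3, 2, 1, 0]
Keep top 6: [10, 9, 8, 8, 6, 4]
Tail entries: [4, 3, 2, 1, 0]
L1 error = sum of tail = 10.

10


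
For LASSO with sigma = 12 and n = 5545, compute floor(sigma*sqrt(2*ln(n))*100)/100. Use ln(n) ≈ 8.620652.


ln(5545) ≈ 8.620652.
2*ln(n) ≈ 17.241304.
sqrt(2*ln(n)) ≈ sqrt(17.241304) ≈ 4.152265.
lambda ≈ 12*4.152265 = 49.82718.
floor(lambda*100)/100 = 49.82.

49.82


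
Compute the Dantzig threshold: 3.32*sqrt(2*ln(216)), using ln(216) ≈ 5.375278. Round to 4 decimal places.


ln(216) ≈ 5.375278.
2*ln(n) ≈ 10.750556.
sqrt(2*ln(n)) ≈ sqrt(10.750556) ≈ 3.278804.
threshold ≈ 3.32*3.278804 = 10.88562928 ≈ 10.8856.

10.8856


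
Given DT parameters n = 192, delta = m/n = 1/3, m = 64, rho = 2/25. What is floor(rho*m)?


m = 1/3*192 = 64.
rho = 2/25.
rho*m = 2/25*64 = 5.12.
k = floor(5.12) = 5.

5


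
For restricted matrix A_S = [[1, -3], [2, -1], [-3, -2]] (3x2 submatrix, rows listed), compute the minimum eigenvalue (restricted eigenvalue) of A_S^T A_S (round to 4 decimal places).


A_S^T A_S = [[14, 1], [1, 14]].
trace = 28.
det = 195.
disc = trace^2 - 4*det = 784 - 4*195 = 4.
sqrt(4) = 2.
lam_min = (28 - 2)/2 = 13 = 13.0000.

13.0000


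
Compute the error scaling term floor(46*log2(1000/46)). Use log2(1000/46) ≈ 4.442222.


log2(n/k) = log2(1000/46) ≈ 4.442222.
k*log2(n/k) ≈ 46*4.442222 = 204.342212.
floor(204.342212) = 204.

204


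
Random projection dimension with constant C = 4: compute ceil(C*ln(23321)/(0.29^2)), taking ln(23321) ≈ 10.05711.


ln(23321) ≈ 10.05711.
eps^2 = 0.29^2 = 0.0841.
C*ln(N)/eps^2 ≈ 4*10.05711/0.0841 ≈ 478.3405.
m = ceil(478.3405) = 479.

479


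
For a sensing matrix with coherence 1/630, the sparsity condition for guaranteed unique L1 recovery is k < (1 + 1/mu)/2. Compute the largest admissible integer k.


1/mu = 630.
1 + 1/mu = 631.
(1 + 1/mu)/2 = 315.5 is not an integer, so k_max = floor(315.5) = 315.

315


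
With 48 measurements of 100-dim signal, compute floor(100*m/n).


100*m/n = 100*48/100 ≈ 48.0.
floor = 48.

48


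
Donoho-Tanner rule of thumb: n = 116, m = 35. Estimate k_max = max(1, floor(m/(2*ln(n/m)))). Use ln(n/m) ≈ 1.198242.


n/m = 116/35.
ln(n/m) ≈ 1.198242.
2*ln(n/m) ≈ 2.396484.
m/(2*ln(n/m)) ≈ 35/2.396484 ≈ 14.6047.
floor = 14.
k_max = max(1, 14) = 14.

14


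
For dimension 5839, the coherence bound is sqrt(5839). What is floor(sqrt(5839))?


76^2 = 5776 <= 5839 < 5929 = 77^2, so 76 <= sqrt(5839) < 77.
floor(sqrt(5839)) = 76.

76


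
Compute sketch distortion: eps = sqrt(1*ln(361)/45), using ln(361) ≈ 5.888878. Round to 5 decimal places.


ln(361) ≈ 5.888878.
1*ln(N)/m ≈ 1*5.888878/45 ≈ 0.13086396.
eps = sqrt(0.13086396) ≈ 0.3617512 ≈ 0.36175.

0.36175
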